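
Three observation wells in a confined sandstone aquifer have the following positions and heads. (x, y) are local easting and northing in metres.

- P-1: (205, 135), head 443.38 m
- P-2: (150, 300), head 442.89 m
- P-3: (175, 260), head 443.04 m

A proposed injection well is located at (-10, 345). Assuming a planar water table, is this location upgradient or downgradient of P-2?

Taking P-1 as reference: P-2−P-1 = (-55, 165, -0.49); P-3−P-1 = (-30, 125, -0.34).
Determinant of the coordinate differences = (-55)·125 − (-30)·165 = -1925.
∂h/∂x = [(-0.49)·125 − (-0.34)·165] / -1925 = +0.002675
∂h/∂y = [(-55)·(-0.34) − (-30)·(-0.49)] / -1925 = -0.002078
Head at (-10, 345) = 443.38 + (+0.002675)·(-215) + (-0.002078)·(210) = 442.37 m.
That is lower than the 442.89 m at P-2, so the point is downgradient.

downgradient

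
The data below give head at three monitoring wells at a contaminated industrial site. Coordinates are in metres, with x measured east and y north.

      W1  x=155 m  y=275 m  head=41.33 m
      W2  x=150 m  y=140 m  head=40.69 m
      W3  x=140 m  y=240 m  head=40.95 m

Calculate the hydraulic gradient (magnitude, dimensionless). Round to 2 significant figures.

0.016

Differences from W1: to W2 (Δx, Δy, Δh) = (-5, -135, -0.64); to W3 = (-15, -35, -0.38).
Determinant of the coordinate differences = (-5)·(-35) − (-15)·(-135) = -1850.
∂h/∂x = [(-0.64)·(-35) − (-0.38)·(-135)] / -1850 = +0.01562
∂h/∂y = [(-5)·(-0.38) − (-15)·(-0.64)] / -1850 = +0.004162
|∇h| = √(0.01562² + 0.004162²) = 0.01616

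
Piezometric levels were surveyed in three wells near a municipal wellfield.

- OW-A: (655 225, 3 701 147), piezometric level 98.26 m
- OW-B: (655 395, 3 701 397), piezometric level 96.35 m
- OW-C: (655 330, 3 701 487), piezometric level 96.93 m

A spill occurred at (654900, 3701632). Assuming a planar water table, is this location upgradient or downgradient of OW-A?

upgradient

Three-point gradient (reference OW-A): Δ to OW-B = (170, 250, -1.91), Δ to OW-C = (105, 340, -1.33).
∂h/∂x = -0.01004, ∂h/∂y = -0.0008098 (det = 31550).
Head at (654900, 3701632) = 98.26 + (-0.01004)·(-325) + (-0.0008098)·(485) = 101.13 m.
That is higher than the 98.26 m at OW-A, so the point is upgradient.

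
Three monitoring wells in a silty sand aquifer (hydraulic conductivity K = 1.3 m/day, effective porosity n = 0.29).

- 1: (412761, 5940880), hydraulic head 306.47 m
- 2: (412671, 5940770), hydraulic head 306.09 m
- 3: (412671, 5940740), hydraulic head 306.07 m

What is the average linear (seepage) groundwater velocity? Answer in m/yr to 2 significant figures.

5.7 m/yr

Three-point gradient (reference 1): Δ to 2 = (-90, -110, -0.38), Δ to 3 = (-90, -140, -0.40).
∂h/∂x = +0.003407, ∂h/∂y = +0.0006667 (det = 2700).
|∇h| = √(0.003407² + 0.0006667²) = 0.003472
Seepage velocity v = K·i/n = 1.3 × 0.003472 / 0.29 = 0.01556 m/day = 5.683 m/yr.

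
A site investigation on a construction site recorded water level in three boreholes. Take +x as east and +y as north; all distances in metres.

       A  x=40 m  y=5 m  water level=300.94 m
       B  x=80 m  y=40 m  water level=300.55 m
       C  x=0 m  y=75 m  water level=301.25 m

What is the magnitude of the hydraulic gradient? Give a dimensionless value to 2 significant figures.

Differences from A: to B (Δx, Δy, Δh) = (40, 35, -0.39); to C = (-40, 70, +0.31).
Solve a·Δx + b·Δy = Δh: det = 40·70 − (-40)·35 = 4200.
∂h/∂x = [(-0.39)·70 − (+0.31)·35] / 4200 = -0.009083
∂h/∂y = [40·(+0.31) − (-40)·(-0.39)] / 4200 = -0.0007619
|∇h| = √(-0.009083² + -0.0007619²) = 0.009115

0.0091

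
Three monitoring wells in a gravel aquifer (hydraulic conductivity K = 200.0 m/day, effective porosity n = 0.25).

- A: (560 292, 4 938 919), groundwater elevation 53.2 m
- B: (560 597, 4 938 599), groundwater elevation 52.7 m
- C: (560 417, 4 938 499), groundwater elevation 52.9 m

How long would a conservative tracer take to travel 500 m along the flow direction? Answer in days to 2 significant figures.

With h = a·x + b·y + c and A as origin, the differences give:
  305·a + (-320)·b = -0.5
  125·a + (-420)·b = -0.3
Eliminate b (×(-420) and ×(-320), subtract): -88100·a = 114.00 → a = ∂h/∂x = -0.001294
Back-substitute: b = ∂h/∂y = +0.0003292.
|∇h| = √(-0.001294² + 0.0003292²) = 0.001335
Seepage velocity v = K·i/n = 200.0 × 0.001335 / 0.25 = 1.068 m/day.
t = 500 / 1.068 = 468.2 days.

470 days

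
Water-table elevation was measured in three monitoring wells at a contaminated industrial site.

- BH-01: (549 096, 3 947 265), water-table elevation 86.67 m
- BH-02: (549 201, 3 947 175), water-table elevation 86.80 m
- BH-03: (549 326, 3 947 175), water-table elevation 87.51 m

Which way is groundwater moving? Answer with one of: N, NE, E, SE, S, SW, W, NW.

Differences from BH-01: to BH-02 (Δx, Δy, Δh) = (105, -90, +0.13); to BH-03 = (230, -90, +0.84).
Determinant of the coordinate differences = 105·(-90) − 230·(-90) = 11250.
∂h/∂x = [(+0.13)·(-90) − (+0.84)·(-90)] / 11250 = +0.005680
∂h/∂y = [105·(+0.84) − 230·(+0.13)] / 11250 = +0.005182
Flow = −∇h = (-0.005680 east, -0.005182 north), which points southwest.

SW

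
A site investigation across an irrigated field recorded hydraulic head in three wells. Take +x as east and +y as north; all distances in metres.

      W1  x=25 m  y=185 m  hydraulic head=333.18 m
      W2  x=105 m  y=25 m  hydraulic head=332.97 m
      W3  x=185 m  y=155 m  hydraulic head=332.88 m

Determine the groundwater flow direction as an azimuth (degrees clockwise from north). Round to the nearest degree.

103°

Differences from W1: to W2 (Δx, Δy, Δh) = (80, -160, -0.21); to W3 = (160, -30, -0.30).
Solve a·Δx + b·Δy = Δh: det = 80·(-30) − 160·(-160) = 23200.
∂h/∂x = [(-0.21)·(-30) − (-0.30)·(-160)] / 23200 = -0.001797
∂h/∂y = [80·(-0.30) − 160·(-0.21)] / 23200 = +0.0004138
Flow direction (−∇h) has components (+0.001797 E, -0.0004138 N).
Azimuth = atan2(E, N) = atan2(+0.001797, -0.0004138) = 103.0° ≈ 103°.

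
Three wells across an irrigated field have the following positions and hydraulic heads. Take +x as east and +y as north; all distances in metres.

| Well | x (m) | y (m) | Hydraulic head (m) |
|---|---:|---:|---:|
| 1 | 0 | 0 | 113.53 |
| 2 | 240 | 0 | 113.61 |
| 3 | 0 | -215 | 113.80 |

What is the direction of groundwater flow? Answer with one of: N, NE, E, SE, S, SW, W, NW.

∂h/∂x = (113.61 − 113.53) / (240 − 0) = +0.0003333
∂h/∂y = (113.80 − 113.53) / (-215 − 0) = -0.001256
Flow = −∇h = (-0.0003333 east, +0.001256 north), which points north.

N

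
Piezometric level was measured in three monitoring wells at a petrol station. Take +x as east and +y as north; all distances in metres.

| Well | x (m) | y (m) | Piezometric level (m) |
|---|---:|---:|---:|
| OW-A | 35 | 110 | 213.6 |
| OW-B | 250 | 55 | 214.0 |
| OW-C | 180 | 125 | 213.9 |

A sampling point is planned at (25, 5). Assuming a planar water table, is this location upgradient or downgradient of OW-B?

downgradient

With h = a·x + b·y + c and OW-A as origin, the differences give:
  215·a + (-55)·b = +0.4
  145·a + 15·b = +0.3
Eliminate b (×15 and ×(-55), subtract): 11200·a = 22.50 → a = ∂h/∂x = +0.002009
Back-substitute: b = ∂h/∂y = +0.0005804.
Head at (25, 5) = 213.6 + (+0.002009)·(-10) + (+0.0005804)·(-105) = 213.52 m.
That is lower than the 214.0 m at OW-B, so the point is downgradient.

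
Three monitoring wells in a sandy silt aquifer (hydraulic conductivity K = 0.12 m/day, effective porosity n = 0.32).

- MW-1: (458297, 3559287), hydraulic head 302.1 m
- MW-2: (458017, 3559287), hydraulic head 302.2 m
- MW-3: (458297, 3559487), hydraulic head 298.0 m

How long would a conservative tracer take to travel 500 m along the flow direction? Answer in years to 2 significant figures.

∂h/∂x = (302.2 − 302.1) / (458017 − 458297) = -0.0003571
∂h/∂y = (298.0 − 302.1) / (3559487 − 3559287) = -0.02050
|∇h| = √(-0.0003571² + -0.02050²) = 0.0205
Seepage velocity v = K·i/n = 0.12 × 0.0205 / 0.32 = 0.007687 m/day.
t = 500 / 0.007687 = 6.504e+04 days = 178 years.

180 years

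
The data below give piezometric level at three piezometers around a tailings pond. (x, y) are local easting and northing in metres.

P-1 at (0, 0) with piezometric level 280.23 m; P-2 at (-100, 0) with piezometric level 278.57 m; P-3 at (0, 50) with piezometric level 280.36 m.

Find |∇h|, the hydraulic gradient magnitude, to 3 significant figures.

0.0168

∂h/∂x = (278.57 − 280.23) / (-100 − 0) = +0.01660
∂h/∂y = (280.36 − 280.23) / (50 − 0) = +0.002600
|∇h| = √(0.01660² + 0.002600²) = 0.0168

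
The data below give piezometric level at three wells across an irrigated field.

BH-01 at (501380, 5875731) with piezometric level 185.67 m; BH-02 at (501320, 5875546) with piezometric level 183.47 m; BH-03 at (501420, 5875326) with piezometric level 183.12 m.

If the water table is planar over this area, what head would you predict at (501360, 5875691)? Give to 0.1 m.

Three-point gradient (reference BH-01): Δ to BH-02 = (-60, -185, -2.20), Δ to BH-03 = (40, -405, -2.55).
∂h/∂x = +0.01323, ∂h/∂y = +0.007603 (det = 31700).
h(501360, 5875691) = 185.67 + (+0.01323)·(-20) + (+0.007603)·(-40) = 185.67 -0.265 -0.304 = 185.101 m.

185.1 m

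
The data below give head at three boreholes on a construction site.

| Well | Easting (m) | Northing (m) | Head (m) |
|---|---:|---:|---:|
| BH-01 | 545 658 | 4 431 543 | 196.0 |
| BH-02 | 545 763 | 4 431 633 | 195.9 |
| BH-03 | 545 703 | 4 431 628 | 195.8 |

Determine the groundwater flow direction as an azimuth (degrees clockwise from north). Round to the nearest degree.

With h = a·x + b·y + c and BH-01 as origin, the differences give:
  105·a + 90·b = -0.1
  45·a + 85·b = -0.2
Eliminate b (×85 and ×90, subtract): 4875·a = 9.50 → a = ∂h/∂x = +0.001949
Back-substitute: b = ∂h/∂y = -0.003385.
Flow direction (−∇h) has components (-0.001949 E, +0.003385 N).
Azimuth = atan2(E, N) = atan2(-0.001949, +0.003385) = 330.1° ≈ 330°.

330°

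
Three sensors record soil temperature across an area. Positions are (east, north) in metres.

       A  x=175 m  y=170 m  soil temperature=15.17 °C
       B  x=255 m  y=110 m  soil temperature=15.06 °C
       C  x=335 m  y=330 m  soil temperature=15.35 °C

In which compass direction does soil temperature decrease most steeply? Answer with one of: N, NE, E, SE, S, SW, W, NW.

S

Taking A as reference: B−A = (80, -60, -0.11); C−A = (160, 160, +0.18).
Solve a·Δx + b·Δy = ΔT: det = 80·160 − 160·(-60) = 22400.
∂T/∂x = [(-0.11)·160 − (+0.18)·(-60)] / 22400 = -0.0003036
∂T/∂y = [80·(+0.18) − 160·(-0.11)] / 22400 = +0.001429
Steepest decrease is along −∇f = (+0.0003036 E, -0.001429 N) → south.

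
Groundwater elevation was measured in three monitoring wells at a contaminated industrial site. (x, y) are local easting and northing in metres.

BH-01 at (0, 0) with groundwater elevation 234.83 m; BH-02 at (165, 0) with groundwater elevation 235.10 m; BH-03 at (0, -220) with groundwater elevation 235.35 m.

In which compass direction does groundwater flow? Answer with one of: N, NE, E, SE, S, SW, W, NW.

∂h/∂x = (235.10 − 234.83) / (165 − 0) = +0.001636
∂h/∂y = (235.35 − 234.83) / (-220 − 0) = -0.002364
Flow = −∇h = (-0.001636 east, +0.002364 north), which points northwest.

NW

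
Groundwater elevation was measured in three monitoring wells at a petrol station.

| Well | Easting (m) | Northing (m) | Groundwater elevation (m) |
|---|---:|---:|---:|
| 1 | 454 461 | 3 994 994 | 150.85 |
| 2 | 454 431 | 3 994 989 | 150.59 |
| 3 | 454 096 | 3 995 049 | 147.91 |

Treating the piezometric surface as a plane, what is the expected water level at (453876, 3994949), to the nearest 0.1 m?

145.9 m

With h = a·x + b·y + c and 1 as origin, the differences give:
  (-30)·a + (-5)·b = -0.26
  (-365)·a + 55·b = -2.94
Eliminate b (×55 and ×(-5), subtract): -3475·a = -29.000 → a = ∂h/∂x = +0.008345
Back-substitute: b = ∂h/∂y = +0.001928.
h(453876, 3994949) = 150.85 + (+0.008345)·(-585) + (+0.001928)·(-45) = 150.85 -4.882 -0.087 = 145.881 m.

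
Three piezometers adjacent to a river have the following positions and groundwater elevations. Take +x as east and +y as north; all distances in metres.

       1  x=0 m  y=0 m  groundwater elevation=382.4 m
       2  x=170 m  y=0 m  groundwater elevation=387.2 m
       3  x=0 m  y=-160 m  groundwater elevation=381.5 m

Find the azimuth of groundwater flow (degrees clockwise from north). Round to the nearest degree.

259°

∂h/∂x = (387.2 − 382.4) / (170 − 0) = +0.02824
∂h/∂y = (381.5 − 382.4) / (-160 − 0) = +0.005625
Flow direction (−∇h) has components (-0.02824 E, -0.005625 N).
Azimuth = atan2(E, N) = atan2(-0.02824, -0.005625) = 258.7° ≈ 259°.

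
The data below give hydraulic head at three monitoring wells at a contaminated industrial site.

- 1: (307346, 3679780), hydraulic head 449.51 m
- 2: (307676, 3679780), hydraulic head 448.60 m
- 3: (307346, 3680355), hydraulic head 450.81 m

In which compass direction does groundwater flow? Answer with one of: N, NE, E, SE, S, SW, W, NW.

SE

∂h/∂x = (448.60 − 449.51) / (307676 − 307346) = -0.002758
∂h/∂y = (450.81 − 449.51) / (3680355 − 3679780) = +0.002261
Flow = −∇h = (+0.002758 east, -0.002261 north), which points southeast.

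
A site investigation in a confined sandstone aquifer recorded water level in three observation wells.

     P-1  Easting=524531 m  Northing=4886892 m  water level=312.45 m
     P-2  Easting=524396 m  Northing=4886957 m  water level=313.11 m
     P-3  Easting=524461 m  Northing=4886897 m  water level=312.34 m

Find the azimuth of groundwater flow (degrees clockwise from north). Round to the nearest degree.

190°

Differences from P-1: to P-2 (Δx, Δy, Δh) = (-135, 65, +0.66); to P-3 = (-70, 5, -0.11).
Solve a·Δx + b·Δy = Δh: det = (-135)·5 − (-70)·65 = 3875.
∂h/∂x = [(+0.66)·5 − (-0.11)·65] / 3875 = +0.002697
∂h/∂y = [(-135)·(-0.11) − (-70)·(+0.66)] / 3875 = +0.01575
Flow direction (−∇h) has components (-0.002697 E, -0.01575 N).
Azimuth = atan2(E, N) = atan2(-0.002697, -0.01575) = 189.7° ≈ 190°.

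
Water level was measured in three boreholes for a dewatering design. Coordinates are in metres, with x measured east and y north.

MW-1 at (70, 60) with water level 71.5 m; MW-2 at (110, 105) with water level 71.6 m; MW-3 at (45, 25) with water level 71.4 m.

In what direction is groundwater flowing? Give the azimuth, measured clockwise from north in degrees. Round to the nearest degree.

146°

Differences from MW-1: to MW-2 (Δx, Δy, Δh) = (40, 45, +0.1); to MW-3 = (-25, -35, -0.1).
Determinant of the coordinate differences = 40·(-35) − (-25)·45 = -275.
∂h/∂x = [(+0.1)·(-35) − (-0.1)·45] / -275 = -0.003636
∂h/∂y = [40·(-0.1) − (-25)·(+0.1)] / -275 = +0.005455
Flow direction (−∇h) has components (+0.003636 E, -0.005455 N).
Azimuth = atan2(E, N) = atan2(+0.003636, -0.005455) = 146.3° ≈ 146°.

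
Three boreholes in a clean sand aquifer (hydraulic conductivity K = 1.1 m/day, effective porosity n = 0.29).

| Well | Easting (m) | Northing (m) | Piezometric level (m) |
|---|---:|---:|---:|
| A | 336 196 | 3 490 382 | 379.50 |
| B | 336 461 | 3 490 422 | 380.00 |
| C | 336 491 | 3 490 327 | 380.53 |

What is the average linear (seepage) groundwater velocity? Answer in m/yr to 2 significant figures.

7.5 m/yr

Differences from A: to B (Δx, Δy, Δh) = (265, 40, +0.50); to C = (295, -55, +1.03).
Determinant of the coordinate differences = 265·(-55) − 295·40 = -26375.
∂h/∂x = [(+0.50)·(-55) − (+1.03)·40] / -26375 = +0.002605
∂h/∂y = [265·(+1.03) − 295·(+0.50)] / -26375 = -0.004756
|∇h| = √(0.002605² + -0.004756²) = 0.005423
Seepage velocity v = K·i/n = 1.1 × 0.005423 / 0.29 = 0.02057 m/day = 7.513 m/yr.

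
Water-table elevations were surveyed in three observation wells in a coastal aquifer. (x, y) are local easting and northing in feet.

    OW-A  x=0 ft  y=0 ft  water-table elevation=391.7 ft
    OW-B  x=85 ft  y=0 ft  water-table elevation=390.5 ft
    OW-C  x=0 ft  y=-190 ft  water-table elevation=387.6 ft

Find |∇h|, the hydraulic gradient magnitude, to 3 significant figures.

∂h/∂x = (390.5 − 391.7) / (85 − 0) = -0.01412
∂h/∂y = (387.6 − 391.7) / (-190 − 0) = +0.02158
|∇h| = √(-0.01412² + 0.02158²) = 0.02579

0.0258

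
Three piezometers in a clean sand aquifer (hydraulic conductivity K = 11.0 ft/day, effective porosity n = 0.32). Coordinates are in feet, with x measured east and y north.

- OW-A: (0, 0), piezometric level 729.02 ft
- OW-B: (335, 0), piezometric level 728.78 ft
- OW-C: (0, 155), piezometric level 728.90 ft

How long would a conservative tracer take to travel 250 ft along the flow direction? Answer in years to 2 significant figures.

∂h/∂x = (728.78 − 729.02) / (335 − 0) = -0.0007164
∂h/∂y = (728.90 − 729.02) / (155 − 0) = -0.0007742
|∇h| = √(-0.0007164² + -0.0007742²) = 0.001055
Seepage velocity v = K·i/n = 11.0 × 0.001055 / 0.32 = 0.03627 ft/day.
t = 250 / 0.03627 = 6893 days = 18.9 years.

19 years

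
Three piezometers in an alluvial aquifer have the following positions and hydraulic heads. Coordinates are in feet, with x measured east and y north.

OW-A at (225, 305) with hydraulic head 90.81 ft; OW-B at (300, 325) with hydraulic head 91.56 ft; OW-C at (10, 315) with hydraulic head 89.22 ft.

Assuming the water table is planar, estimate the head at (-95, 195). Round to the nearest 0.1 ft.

87.4 ft

Taking OW-A as reference: OW-B−OW-A = (75, 20, +0.75); OW-C−OW-A = (-215, 10, -1.59).
Determinant of the coordinate differences = 75·10 − (-215)·20 = 5050.
∂h/∂x = [(+0.75)·10 − (-1.59)·20] / 5050 = +0.007782
∂h/∂y = [75·(-1.59) − (-215)·(+0.75)] / 5050 = +0.008317
h(-95, 195) = 90.81 + (+0.007782)·(-320) + (+0.008317)·(-110) = 90.81 -2.490 -0.915 = 87.405 ft.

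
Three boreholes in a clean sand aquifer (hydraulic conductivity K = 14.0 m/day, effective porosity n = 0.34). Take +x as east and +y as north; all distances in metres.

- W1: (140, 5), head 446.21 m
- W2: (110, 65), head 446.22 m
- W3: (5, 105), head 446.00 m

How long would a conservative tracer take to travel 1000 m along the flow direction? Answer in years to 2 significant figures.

Taking W1 as reference: W2−W1 = (-30, 60, +0.01); W3−W1 = (-135, 100, -0.21).
Solve a·Δx + b·Δy = Δh: det = (-30)·100 − (-135)·60 = 5100.
∂h/∂x = [(+0.01)·100 − (-0.21)·60] / 5100 = +0.002667
∂h/∂y = [(-30)·(-0.21) − (-135)·(+0.01)] / 5100 = +0.001500
|∇h| = √(0.002667² + 0.001500²) = 0.00306
Seepage velocity v = K·i/n = 14.0 × 0.00306 / 0.34 = 0.126 m/day.
t = 1000 / 0.126 = 7937 days = 21.7 years.

22 years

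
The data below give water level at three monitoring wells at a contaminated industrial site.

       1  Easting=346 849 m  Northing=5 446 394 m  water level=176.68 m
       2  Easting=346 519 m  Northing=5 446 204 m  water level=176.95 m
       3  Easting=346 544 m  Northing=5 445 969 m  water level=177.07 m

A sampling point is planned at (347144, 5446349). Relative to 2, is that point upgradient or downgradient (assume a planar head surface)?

downgradient

With h = a·x + b·y + c and 1 as origin, the differences give:
  (-330)·a + (-190)·b = +0.27
  (-305)·a + (-425)·b = +0.39
Eliminate b (×(-425) and ×(-190), subtract): 82300·a = -40.650 → a = ∂h/∂x = -0.0004939
Back-substitute: b = ∂h/∂y = -0.0005632.
Head at (347144, 5446349) = 176.68 + (-0.0004939)·(295) + (-0.0005632)·(-45) = 176.56 m.
That is lower than the 176.95 m at 2, so the point is downgradient.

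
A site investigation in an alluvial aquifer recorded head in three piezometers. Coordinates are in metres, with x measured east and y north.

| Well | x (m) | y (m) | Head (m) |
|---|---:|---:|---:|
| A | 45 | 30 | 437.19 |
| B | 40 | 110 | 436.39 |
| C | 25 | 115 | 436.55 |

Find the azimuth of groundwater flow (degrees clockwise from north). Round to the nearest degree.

053°

Three-point gradient (reference A): Δ to B = (-5, 80, -0.80), Δ to C = (-20, 85, -0.64).
∂h/∂x = -0.01430, ∂h/∂y = -0.01089 (det = 1175).
Flow direction (−∇h) has components (+0.01430 E, +0.01089 N).
Azimuth = atan2(E, N) = atan2(+0.01430, +0.01089) = 52.7° ≈ 053°.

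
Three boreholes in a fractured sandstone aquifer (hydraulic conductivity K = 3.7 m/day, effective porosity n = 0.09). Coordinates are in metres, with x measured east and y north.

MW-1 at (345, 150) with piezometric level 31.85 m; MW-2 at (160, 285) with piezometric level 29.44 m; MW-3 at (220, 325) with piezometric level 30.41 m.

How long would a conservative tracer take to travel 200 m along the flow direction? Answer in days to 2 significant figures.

330 days

Differences from MW-1: to MW-2 (Δx, Δy, Δh) = (-185, 135, -2.41); to MW-3 = (-125, 175, -1.44).
Determinant of the coordinate differences = (-185)·175 − (-125)·135 = -15500.
∂h/∂x = [(-2.41)·175 − (-1.44)·135] / -15500 = +0.01467
∂h/∂y = [(-185)·(-1.44) − (-125)·(-2.41)] / -15500 = +0.002248
|∇h| = √(0.01467² + 0.002248²) = 0.01484
Seepage velocity v = K·i/n = 3.7 × 0.01484 / 0.09 = 0.6101 m/day.
t = 200 / 0.6101 = 327.8 days.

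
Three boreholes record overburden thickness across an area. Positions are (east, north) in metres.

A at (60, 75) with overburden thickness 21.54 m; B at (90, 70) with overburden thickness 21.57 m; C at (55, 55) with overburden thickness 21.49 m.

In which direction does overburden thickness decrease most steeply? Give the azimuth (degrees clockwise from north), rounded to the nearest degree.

212°

Differences from A: to B (Δx, Δy, Δh) = (30, -5, +0.03); to C = (-5, -20, -0.05).
Solve a·Δx + b·Δy = Δd: det = 30·(-20) − (-5)·(-5) = -625.
∂d/∂x = [(+0.03)·(-20) − (-0.05)·(-5)] / -625 = +0.001360
∂d/∂y = [30·(-0.05) − (-5)·(+0.03)] / -625 = +0.002160
Steepest decrease is along −∇f: components (-0.001360 E, -0.002160 N).
Azimuth = atan2(-0.001360, -0.002160) = 212.2° ≈ 212°.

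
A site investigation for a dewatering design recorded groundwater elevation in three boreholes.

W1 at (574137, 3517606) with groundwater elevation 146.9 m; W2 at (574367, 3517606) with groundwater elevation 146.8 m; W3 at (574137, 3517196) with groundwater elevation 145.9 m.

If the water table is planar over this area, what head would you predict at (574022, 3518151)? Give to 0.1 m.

148.3 m

∂h/∂x = (146.8 − 146.9) / (574367 − 574137) = -0.0004348
∂h/∂y = (145.9 − 146.9) / (3517196 − 3517606) = +0.002439
h(574022, 3518151) = 146.9 + (-0.0004348)·(-115) + (+0.002439)·(545) = 146.9 +0.050 +1.329 = 148.279 m.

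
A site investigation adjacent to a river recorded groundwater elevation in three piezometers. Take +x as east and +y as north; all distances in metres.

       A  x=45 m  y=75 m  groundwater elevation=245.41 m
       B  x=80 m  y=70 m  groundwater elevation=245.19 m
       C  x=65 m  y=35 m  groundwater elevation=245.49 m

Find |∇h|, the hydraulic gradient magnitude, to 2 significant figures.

Taking A as reference: B−A = (35, -5, -0.22); C−A = (20, -40, +0.08).
Determinant of the coordinate differences = 35·(-40) − 20·(-5) = -1300.
∂h/∂x = [(-0.22)·(-40) − (+0.08)·(-5)] / -1300 = -0.007077
∂h/∂y = [35·(+0.08) − 20·(-0.22)] / -1300 = -0.005538
|∇h| = √(-0.007077² + -0.005538²) = 0.008986

0.0090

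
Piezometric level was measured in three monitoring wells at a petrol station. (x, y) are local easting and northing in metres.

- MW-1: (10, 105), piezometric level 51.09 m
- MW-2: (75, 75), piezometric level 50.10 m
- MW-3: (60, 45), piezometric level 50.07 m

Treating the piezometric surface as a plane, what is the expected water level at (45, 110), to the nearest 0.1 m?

50.7 m

Taking MW-1 as reference: MW-2−MW-1 = (65, -30, -0.99); MW-3−MW-1 = (50, -60, -1.02).
Solve a·Δx + b·Δy = Δh: det = 65·(-60) − 50·(-30) = -2400.
∂h/∂x = [(-0.99)·(-60) − (-1.02)·(-30)] / -2400 = -0.01200
∂h/∂y = [65·(-1.02) − 50·(-0.99)] / -2400 = +0.007000
h(45, 110) = 51.09 + (-0.01200)·(35) + (+0.007000)·(5) = 51.09 -0.420 +0.035 = 50.705 m.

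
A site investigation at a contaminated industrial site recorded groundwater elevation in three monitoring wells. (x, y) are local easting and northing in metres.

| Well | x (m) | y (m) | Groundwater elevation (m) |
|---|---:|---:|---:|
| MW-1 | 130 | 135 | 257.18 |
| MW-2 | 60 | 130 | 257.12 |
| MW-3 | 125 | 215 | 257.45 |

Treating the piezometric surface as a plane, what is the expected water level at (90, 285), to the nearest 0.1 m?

With h = a·x + b·y + c and MW-1 as origin, the differences give:
  (-70)·a + (-5)·b = -0.06
  (-5)·a + 80·b = +0.27
Eliminate b (×80 and ×(-5), subtract): -5625·a = -3.450 → a = ∂h/∂x = +0.0006133
Back-substitute: b = ∂h/∂y = +0.003413.
h(90, 285) = 257.18 + (+0.0006133)·(-40) + (+0.003413)·(150) = 257.18 -0.025 +0.512 = 257.667 m.

257.7 m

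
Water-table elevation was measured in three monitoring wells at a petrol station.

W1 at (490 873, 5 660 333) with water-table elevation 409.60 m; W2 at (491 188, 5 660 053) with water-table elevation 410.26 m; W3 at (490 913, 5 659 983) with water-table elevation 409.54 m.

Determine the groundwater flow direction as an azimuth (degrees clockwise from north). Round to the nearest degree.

With h = a·x + b·y + c and W1 as origin, the differences give:
  315·a + (-280)·b = +0.66
  40·a + (-350)·b = -0.06
Eliminate b (×(-350) and ×(-280), subtract): -99050·a = -247.800 → a = ∂h/∂x = +0.002502
Back-substitute: b = ∂h/∂y = +0.0004573.
Flow direction (−∇h) has components (-0.002502 E, -0.0004573 N).
Azimuth = atan2(E, N) = atan2(-0.002502, -0.0004573) = 259.6° ≈ 260°.

260°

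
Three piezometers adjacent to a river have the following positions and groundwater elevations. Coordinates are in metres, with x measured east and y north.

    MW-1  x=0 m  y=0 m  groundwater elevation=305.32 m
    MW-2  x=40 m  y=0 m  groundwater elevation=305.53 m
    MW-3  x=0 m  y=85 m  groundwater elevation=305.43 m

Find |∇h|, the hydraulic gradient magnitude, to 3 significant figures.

0.00541

∂h/∂x = (305.53 − 305.32) / (40 − 0) = +0.005250
∂h/∂y = (305.43 − 305.32) / (85 − 0) = +0.001294
|∇h| = √(0.005250² + 0.001294²) = 0.005407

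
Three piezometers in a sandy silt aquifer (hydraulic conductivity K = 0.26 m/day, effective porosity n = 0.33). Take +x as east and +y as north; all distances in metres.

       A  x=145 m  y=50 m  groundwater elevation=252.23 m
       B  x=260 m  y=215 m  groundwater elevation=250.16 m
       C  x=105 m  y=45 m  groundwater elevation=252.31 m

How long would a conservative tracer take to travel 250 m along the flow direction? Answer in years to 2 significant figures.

Taking A as reference: B−A = (115, 165, -2.07); C−A = (-40, -5, +0.08).
Solve a·Δx + b·Δy = Δh: det = 115·(-5) − (-40)·165 = 6025.
∂h/∂x = [(-2.07)·(-5) − (+0.08)·165] / 6025 = -0.0004730
∂h/∂y = [115·(+0.08) − (-40)·(-2.07)] / 6025 = -0.01222
|∇h| = √(-0.0004730² + -0.01222²) = 0.01223
Seepage velocity v = K·i/n = 0.26 × 0.01223 / 0.33 = 0.009636 m/day.
t = 250 / 0.009636 = 2.594e+04 days = 71 years.

71 years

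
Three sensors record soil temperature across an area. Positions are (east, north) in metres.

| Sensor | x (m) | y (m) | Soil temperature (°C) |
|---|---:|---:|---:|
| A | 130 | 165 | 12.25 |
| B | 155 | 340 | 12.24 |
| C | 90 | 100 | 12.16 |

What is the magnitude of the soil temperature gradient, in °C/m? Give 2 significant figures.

0.0031 °C/m

Three-point gradient (reference A): Δ to B = (25, 175, -0.01), Δ to C = (-40, -65, -0.09).
∂T/∂x = +0.003051, ∂T/∂y = -0.0004930 (det = 5375).
|∇f| = √(0.003051² + -0.0004930²) = 0.003091 °C/m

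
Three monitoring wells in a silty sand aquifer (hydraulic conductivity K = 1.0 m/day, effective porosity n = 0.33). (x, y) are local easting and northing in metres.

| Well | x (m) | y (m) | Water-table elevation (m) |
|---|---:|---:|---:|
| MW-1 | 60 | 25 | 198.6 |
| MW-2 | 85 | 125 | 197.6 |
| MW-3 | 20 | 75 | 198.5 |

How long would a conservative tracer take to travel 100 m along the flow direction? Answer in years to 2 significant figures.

Taking MW-1 as reference: MW-2−MW-1 = (25, 100, -1.0); MW-3−MW-1 = (-40, 50, -0.1).
Solve a·Δx + b·Δy = Δh: det = 25·50 − (-40)·100 = 5250.
∂h/∂x = [(-1.0)·50 − (-0.1)·100] / 5250 = -0.007619
∂h/∂y = [25·(-0.1) − (-40)·(-1.0)] / 5250 = -0.008095
|∇h| = √(-0.007619² + -0.008095²) = 0.01112
Seepage velocity v = K·i/n = 1.0 × 0.01112 / 0.33 = 0.0337 m/day.
t = 100 / 0.0337 = 2967 days = 8.12 years.

8.1 years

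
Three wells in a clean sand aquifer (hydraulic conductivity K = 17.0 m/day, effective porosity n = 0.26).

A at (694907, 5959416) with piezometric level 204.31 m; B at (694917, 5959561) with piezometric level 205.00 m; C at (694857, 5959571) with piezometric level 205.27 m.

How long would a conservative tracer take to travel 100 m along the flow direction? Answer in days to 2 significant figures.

Three-point gradient (reference A): Δ to B = (10, 145, +0.69), Δ to C = (-50, 155, +0.96).
∂h/∂x = -0.003665, ∂h/∂y = +0.005011 (det = 8800).
|∇h| = √(-0.003665² + 0.005011²) = 0.006208
Seepage velocity v = K·i/n = 17.0 × 0.006208 / 0.26 = 0.4059 m/day.
t = 100 / 0.4059 = 246.4 days.

250 days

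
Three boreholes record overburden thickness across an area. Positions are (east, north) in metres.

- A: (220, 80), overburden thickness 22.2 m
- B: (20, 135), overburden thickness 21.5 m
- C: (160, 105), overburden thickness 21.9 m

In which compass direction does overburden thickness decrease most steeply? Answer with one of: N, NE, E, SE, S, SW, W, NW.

N

Taking A as reference: B−A = (-200, 55, -0.7); C−A = (-60, 25, -0.3).
Determinant of the coordinate differences = (-200)·25 − (-60)·55 = -1700.
∂d/∂x = [(-0.7)·25 − (-0.3)·55] / -1700 = +0.0005882
∂d/∂y = [(-200)·(-0.3) − (-60)·(-0.7)] / -1700 = -0.01059
Steepest decrease is along −∇f = (-0.0005882 E, +0.01059 N) → north.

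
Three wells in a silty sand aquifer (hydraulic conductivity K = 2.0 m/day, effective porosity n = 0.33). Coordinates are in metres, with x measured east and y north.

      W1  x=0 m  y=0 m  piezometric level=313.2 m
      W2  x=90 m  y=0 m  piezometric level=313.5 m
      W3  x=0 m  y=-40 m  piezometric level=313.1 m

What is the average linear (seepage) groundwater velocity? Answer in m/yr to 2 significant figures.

9.2 m/yr

∂h/∂x = (313.5 − 313.2) / (90 − 0) = +0.003333
∂h/∂y = (313.1 − 313.2) / (-40 − 0) = +0.002500
|∇h| = √(0.003333² + 0.002500²) = 0.004166
Seepage velocity v = K·i/n = 2.0 × 0.004166 / 0.33 = 0.02525 m/day = 9.223 m/yr.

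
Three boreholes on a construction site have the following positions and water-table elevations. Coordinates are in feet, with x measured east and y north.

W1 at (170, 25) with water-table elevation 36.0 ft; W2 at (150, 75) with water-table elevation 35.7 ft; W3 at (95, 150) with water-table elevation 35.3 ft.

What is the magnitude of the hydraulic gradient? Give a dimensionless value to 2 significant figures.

Taking W1 as reference: W2−W1 = (-20, 50, -0.3); W3−W1 = (-75, 125, -0.7).
Solve a·Δx + b·Δy = Δh: det = (-20)·125 − (-75)·50 = 1250.
∂h/∂x = [(-0.3)·125 − (-0.7)·50] / 1250 = -0.002000
∂h/∂y = [(-20)·(-0.7) − (-75)·(-0.3)] / 1250 = -0.006800
|∇h| = √(-0.002000² + -0.006800²) = 0.007088

0.0071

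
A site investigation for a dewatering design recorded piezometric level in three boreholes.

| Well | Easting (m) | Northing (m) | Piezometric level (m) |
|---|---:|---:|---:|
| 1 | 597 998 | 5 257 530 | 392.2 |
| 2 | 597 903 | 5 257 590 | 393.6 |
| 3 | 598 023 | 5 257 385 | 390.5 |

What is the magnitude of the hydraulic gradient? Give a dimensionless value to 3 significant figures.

Taking 1 as reference: 2−1 = (-95, 60, +1.4); 3−1 = (25, -145, -1.7).
Determinant of the coordinate differences = (-95)·(-145) − 25·60 = 12275.
∂h/∂x = [(+1.4)·(-145) − (-1.7)·60] / 12275 = -0.008228
∂h/∂y = [(-95)·(-1.7) − 25·(+1.4)] / 12275 = +0.01031
|∇h| = √(-0.008228² + 0.01031²) = 0.01319

0.0132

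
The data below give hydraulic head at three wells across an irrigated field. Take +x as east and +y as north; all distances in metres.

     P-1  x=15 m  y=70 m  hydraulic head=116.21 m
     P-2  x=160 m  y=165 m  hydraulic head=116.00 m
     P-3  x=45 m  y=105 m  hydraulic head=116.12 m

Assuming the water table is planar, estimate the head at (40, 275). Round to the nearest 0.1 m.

Three-point gradient (reference P-1): Δ to P-2 = (145, 95, -0.21), Δ to P-3 = (30, 35, -0.09).
∂h/∂x = +0.0005393, ∂h/∂y = -0.003034 (det = 2225).
h(40, 275) = 116.21 + (+0.0005393)·(25) + (-0.003034)·(205) = 116.21 +0.013 -0.622 = 115.602 m.

115.6 m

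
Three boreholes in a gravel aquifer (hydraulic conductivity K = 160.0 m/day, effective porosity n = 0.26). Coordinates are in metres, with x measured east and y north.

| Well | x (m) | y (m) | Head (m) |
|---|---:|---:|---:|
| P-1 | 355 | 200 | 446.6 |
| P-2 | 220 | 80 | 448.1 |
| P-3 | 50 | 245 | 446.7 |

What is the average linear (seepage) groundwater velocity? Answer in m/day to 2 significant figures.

Differences from P-1: to P-2 (Δx, Δy, Δh) = (-135, -120, +1.5); to P-3 = (-305, 45, +0.1).
Determinant of the coordinate differences = (-135)·45 − (-305)·(-120) = -42675.
∂h/∂x = [(+1.5)·45 − (+0.1)·(-120)] / -42675 = -0.001863
∂h/∂y = [(-135)·(+0.1) − (-305)·(+1.5)] / -42675 = -0.01040
|∇h| = √(-0.001863² + -0.01040²) = 0.01057
Seepage velocity v = K·i/n = 160.0 × 0.01057 / 0.26 = 6.505 m/day.

6.5 m/day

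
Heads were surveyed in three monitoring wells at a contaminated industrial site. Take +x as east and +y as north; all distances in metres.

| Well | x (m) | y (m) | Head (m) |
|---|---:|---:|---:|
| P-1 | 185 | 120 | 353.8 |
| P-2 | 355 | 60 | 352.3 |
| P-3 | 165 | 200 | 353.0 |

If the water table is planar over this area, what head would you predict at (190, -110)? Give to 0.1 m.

Differences from P-1: to P-2 (Δx, Δy, Δh) = (170, -60, -1.5); to P-3 = (-20, 80, -0.8).
Solve a·Δx + b·Δy = Δh: det = 170·80 − (-20)·(-60) = 12400.
∂h/∂x = [(-1.5)·80 − (-0.8)·(-60)] / 12400 = -0.01355
∂h/∂y = [170·(-0.8) − (-20)·(-1.5)] / 12400 = -0.01339
h(190, -110) = 353.8 + (-0.01355)·(5) + (-0.01339)·(-230) = 353.8 -0.068 +3.079 = 356.811 m.

356.8 m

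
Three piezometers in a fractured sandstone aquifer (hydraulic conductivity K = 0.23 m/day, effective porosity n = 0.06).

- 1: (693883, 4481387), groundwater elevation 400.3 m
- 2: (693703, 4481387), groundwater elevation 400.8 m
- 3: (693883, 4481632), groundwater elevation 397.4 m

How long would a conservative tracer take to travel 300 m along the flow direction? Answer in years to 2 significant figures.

∂h/∂x = (400.8 − 400.3) / (693703 − 693883) = -0.002778
∂h/∂y = (397.4 − 400.3) / (4481632 − 4481387) = -0.01184
|∇h| = √(-0.002778² + -0.01184²) = 0.01216
Seepage velocity v = K·i/n = 0.23 × 0.01216 / 0.06 = 0.04661 m/day.
t = 300 / 0.04661 = 6436 days = 17.6 years.

18 years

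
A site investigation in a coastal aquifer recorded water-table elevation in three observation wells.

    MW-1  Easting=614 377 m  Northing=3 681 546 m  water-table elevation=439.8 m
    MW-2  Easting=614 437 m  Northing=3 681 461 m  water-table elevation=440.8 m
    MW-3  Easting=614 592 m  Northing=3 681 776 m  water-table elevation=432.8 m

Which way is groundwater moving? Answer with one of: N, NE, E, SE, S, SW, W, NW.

NE

With h = a·x + b·y + c and MW-1 as origin, the differences give:
  60·a + (-85)·b = +1.0
  215·a + 230·b = -7.0
Eliminate b (×230 and ×(-85), subtract): 32075·a = -365.00 → a = ∂h/∂x = -0.01138
Back-substitute: b = ∂h/∂y = -0.01980.
Flow = −∇h = (+0.01138 east, +0.01980 north), which points northeast.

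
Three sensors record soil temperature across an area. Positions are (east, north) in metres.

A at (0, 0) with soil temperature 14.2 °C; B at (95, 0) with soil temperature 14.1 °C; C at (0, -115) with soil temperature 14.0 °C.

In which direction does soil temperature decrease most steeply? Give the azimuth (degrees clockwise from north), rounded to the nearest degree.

∂T/∂x = (14.1 − 14.2) / (95 − 0) = -0.001053
∂T/∂y = (14.0 − 14.2) / (-115 − 0) = +0.001739
Steepest decrease is along −∇f: components (+0.001053 E, -0.001739 N).
Azimuth = atan2(+0.001053, -0.001739) = 148.8° ≈ 149°.

149°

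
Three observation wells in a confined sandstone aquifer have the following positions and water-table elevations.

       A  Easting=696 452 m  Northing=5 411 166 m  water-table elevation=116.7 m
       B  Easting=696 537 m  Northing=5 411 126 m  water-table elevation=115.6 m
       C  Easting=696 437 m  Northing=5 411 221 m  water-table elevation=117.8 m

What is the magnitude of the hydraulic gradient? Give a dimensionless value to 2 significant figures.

0.019

Differences from A: to B (Δx, Δy, Δh) = (85, -40, -1.1); to C = (-15, 55, +1.1).
Solve a·Δx + b·Δy = Δh: det = 85·55 − (-15)·(-40) = 4075.
∂h/∂x = [(-1.1)·55 − (+1.1)·(-40)] / 4075 = -0.004049
∂h/∂y = [85·(+1.1) − (-15)·(-1.1)] / 4075 = +0.01890
|∇h| = √(-0.004049² + 0.01890²) = 0.01933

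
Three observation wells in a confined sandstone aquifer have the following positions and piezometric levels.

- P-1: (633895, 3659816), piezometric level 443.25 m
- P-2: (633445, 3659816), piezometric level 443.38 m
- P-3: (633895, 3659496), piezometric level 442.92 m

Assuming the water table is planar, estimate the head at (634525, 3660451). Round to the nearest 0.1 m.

∂h/∂x = (443.38 − 443.25) / (633445 − 633895) = -0.0002889
∂h/∂y = (442.92 − 443.25) / (3659496 − 3659816) = +0.001031
h(634525, 3660451) = 443.25 + (-0.0002889)·(630) + (+0.001031)·(635) = 443.25 -0.182 +0.655 = 443.723 m.

443.7 m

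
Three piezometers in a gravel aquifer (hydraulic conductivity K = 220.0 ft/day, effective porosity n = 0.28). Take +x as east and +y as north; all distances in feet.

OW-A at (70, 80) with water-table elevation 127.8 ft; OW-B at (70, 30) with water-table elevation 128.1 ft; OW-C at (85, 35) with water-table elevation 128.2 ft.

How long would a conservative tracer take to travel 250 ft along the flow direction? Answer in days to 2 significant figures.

Taking OW-A as reference: OW-B−OW-A = (0, -50, +0.3); OW-C−OW-A = (15, -45, +0.4).
Determinant of the coordinate differences = 0·(-45) − 15·(-50) = 750.
∂h/∂x = [(+0.3)·(-45) − (+0.4)·(-50)] / 750 = +0.008667
∂h/∂y = [0·(+0.4) − 15·(+0.3)] / 750 = -0.006000
|∇h| = √(0.008667² + -0.006000²) = 0.01054
Seepage velocity v = K·i/n = 220.0 × 0.01054 / 0.28 = 8.281 ft/day.
t = 250 / 8.281 = 30.19 days.

30 days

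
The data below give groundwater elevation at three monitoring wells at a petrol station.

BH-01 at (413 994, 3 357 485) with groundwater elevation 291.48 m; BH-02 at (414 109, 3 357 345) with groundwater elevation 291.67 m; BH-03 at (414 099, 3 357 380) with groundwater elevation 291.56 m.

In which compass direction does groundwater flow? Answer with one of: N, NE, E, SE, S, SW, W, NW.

Differences from BH-01: to BH-02 (Δx, Δy, Δh) = (115, -140, +0.19); to BH-03 = (105, -105, +0.08).
Determinant of the coordinate differences = 115·(-105) − 105·(-140) = 2625.
∂h/∂x = [(+0.19)·(-105) − (+0.08)·(-140)] / 2625 = -0.003333
∂h/∂y = [115·(+0.08) − 105·(+0.19)] / 2625 = -0.004095
Flow = −∇h = (+0.003333 east, +0.004095 north), which points northeast.

NE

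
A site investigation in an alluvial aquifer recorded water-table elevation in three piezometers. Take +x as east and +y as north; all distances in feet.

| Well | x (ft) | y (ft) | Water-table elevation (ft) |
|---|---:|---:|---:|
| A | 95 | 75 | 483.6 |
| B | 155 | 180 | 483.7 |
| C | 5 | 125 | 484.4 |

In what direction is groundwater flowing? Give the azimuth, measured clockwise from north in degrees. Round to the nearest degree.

Differences from A: to B (Δx, Δy, Δh) = (60, 105, +0.1); to C = (-90, 50, +0.8).
Determinant of the coordinate differences = 60·50 − (-90)·105 = 12450.
∂h/∂x = [(+0.1)·50 − (+0.8)·105] / 12450 = -0.006345
∂h/∂y = [60·(+0.8) − (-90)·(+0.1)] / 12450 = +0.004578
Flow direction (−∇h) has components (+0.006345 E, -0.004578 N).
Azimuth = atan2(E, N) = atan2(+0.006345, -0.004578) = 125.8° ≈ 126°.

126°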